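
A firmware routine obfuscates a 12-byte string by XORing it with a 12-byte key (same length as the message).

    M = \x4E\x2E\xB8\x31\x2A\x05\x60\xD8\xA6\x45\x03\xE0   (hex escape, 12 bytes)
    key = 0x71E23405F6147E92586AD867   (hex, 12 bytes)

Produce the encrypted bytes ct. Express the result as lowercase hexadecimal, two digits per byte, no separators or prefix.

XOR is its own inverse, so applying the key byte-wise gives the result directly.
byte 0: 01001110 XOR 01110001 = 00111111
byte 1: 00101110 XOR 11100010 = 11001100
byte 2: 10111000 XOR 00110100 = 10001100
byte 3: 00110001 XOR 00000101 = 00110100
byte 4: 00101010 XOR 11110110 = 11011100
byte 5: 00000101 XOR 00010100 = 00010001
byte 6: 01100000 XOR 01111110 = 00011110
byte 7: 11011000 XOR 10010010 = 01001010
byte 8: 10100110 XOR 01011000 = 11111110
byte 9: 01000101 XOR 01101010 = 00101111
byte 10: 00000011 XOR 11011000 = 11011011
byte 11: 11100000 XOR 01100111 = 10000111

3fcc8c34dc111e4afe2fdb87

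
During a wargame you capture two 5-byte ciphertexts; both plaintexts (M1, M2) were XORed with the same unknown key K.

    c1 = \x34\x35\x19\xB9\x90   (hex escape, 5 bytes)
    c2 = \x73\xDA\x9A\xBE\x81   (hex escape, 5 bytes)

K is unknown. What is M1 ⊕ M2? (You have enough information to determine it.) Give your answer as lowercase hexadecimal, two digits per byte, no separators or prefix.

c1 ⊕ c2 = (M1 ⊕ K) ⊕ (M2 ⊕ K) = M1 ⊕ M2 — the shared key cancels under XOR.
34 XOR 73 = 47
35 XOR da = ef
19 XOR 9a = 83
b9 XOR be = 07
90 XOR 81 = 11

47ef830711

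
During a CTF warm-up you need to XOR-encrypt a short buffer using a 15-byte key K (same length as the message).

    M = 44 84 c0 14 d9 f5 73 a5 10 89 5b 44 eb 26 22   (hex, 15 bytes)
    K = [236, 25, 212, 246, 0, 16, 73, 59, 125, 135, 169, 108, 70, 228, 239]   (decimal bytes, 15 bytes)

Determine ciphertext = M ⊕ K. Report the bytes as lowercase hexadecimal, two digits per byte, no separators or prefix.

a89d14e2d9e53a9e6d0ef228adc2cd

01000100 ⊕ 11101100 = 10101000
10000100 ⊕ 00011001 = 10011101
11000000 ⊕ 11010100 = 00010100
00010100 ⊕ 11110110 = 11100010
11011001 ⊕ 00000000 = 11011001
11110101 ⊕ 00010000 = 11100101
01110011 ⊕ 01001001 = 00111010
10100101 ⊕ 00111011 = 10011110
00010000 ⊕ 01111101 = 01101101
10001001 ⊕ 10000111 = 00001110
01011011 ⊕ 10101001 = 11110010
01000100 ⊕ 01101100 = 00101000
11101011 ⊕ 01000110 = 10101101
00100110 ⊕ 11100100 = 11000010
00100010 ⊕ 11101111 = 11001101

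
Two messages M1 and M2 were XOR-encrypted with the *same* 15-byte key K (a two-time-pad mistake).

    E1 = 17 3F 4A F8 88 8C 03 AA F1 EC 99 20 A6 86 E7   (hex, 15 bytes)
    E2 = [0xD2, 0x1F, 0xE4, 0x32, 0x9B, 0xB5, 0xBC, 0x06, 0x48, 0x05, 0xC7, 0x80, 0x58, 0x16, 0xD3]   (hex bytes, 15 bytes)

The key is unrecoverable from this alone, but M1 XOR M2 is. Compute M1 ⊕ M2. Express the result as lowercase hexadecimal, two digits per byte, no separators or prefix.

c520aeca1339bfacb9e95ea0fe9034

E1 ⊕ E2 = (M1 ⊕ K) ⊕ (M2 ⊕ K) = M1 ⊕ M2 — the shared key cancels under XOR.
byte 0:  23 xor 210 = 197
byte 1:  63 xor  31 =  32
byte 2:  74 xor 228 = 174
byte 3: 248 xor  50 = 202
byte 4: 136 xor 155 =  19
byte 5: 140 xor 181 =  57
byte 6:   3 xor 188 = 191
byte 7: 170 xor   6 = 172
byte 8: 241 xor  72 = 185
byte 9: 236 xor   5 = 233
byte 10: 153 xor 199 =  94
byte 11:  32 xor 128 = 160
byte 12: 166 xor  88 = 254
byte 13: 134 xor  22 = 144
byte 14: 231 xor 211 =  52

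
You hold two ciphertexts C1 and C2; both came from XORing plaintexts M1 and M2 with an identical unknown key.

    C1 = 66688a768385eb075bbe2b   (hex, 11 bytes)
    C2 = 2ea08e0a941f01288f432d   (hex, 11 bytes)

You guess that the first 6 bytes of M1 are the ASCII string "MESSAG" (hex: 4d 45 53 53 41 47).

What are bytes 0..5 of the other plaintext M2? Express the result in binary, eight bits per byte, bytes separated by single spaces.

00000101 10001101 01010111 00101111 01010110 11011101

First, C1 ⊕ C2 = (M1 ⊕ K) ⊕ (M2 ⊕ K) = M1 ⊕ M2, so the key drops out. Then M2 = (M1 ⊕ M2) ⊕ M1 over the first 6 bytes.
byte 0: (66 XOR 2e) XOR 4d = 48 XOR 4d = 05
byte 1: (68 XOR a0) XOR 45 = c8 XOR 45 = 8d
byte 2: (8a XOR 8e) XOR 53 = 04 XOR 53 = 57
byte 3: (76 XOR 0a) XOR 53 = 7c XOR 53 = 2f
byte 4: (83 XOR 94) XOR 41 = 17 XOR 41 = 56
byte 5: (85 XOR 1f) XOR 47 = 9a XOR 47 = dd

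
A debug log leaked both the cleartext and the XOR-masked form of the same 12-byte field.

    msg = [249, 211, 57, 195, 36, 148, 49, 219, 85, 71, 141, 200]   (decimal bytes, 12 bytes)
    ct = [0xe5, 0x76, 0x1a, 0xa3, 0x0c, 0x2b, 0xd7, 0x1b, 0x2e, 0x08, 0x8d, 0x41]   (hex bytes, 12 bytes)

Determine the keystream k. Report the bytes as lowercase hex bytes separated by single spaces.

1c a5 23 60 28 bf e6 c0 7b 4f 00 89

Since ct = msg ⊕ k, XORing both sides with msg gives k = msg ⊕ ct.
byte 0: f9 XOR e5 = 1c
byte 1: d3 XOR 76 = a5
byte 2: 39 XOR 1a = 23
byte 3: c3 XOR a3 = 60
byte 4: 24 XOR 0c = 28
byte 5: 94 XOR 2b = bf
byte 6: 31 XOR d7 = e6
byte 7: db XOR 1b = c0
byte 8: 55 XOR 2e = 7b
byte 9: 47 XOR 08 = 4f
byte 10: 8d XOR 8d = 00
byte 11: c8 XOR 41 = 89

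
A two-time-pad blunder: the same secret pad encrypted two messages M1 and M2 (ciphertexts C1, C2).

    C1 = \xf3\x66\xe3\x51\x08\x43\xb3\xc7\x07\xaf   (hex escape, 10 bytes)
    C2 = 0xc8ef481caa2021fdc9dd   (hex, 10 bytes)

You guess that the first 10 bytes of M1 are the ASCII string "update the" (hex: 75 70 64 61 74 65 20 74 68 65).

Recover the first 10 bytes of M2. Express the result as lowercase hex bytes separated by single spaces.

4e f9 cf 2c d6 06 b2 4e a6 17

First, C1 ⊕ C2 = (M1 ⊕ K) ⊕ (M2 ⊕ K) = M1 ⊕ M2, so the key drops out. Then M2 = (M1 ⊕ M2) ⊕ M1 over the first 10 bytes.
byte 0: (f3 ^ c8) ^ 75 = 3b ^ 75 = 4e
byte 1: (66 ^ ef) ^ 70 = 89 ^ 70 = f9
byte 2: (e3 ^ 48) ^ 64 = ab ^ 64 = cf
byte 3: (51 ^ 1c) ^ 61 = 4d ^ 61 = 2c
byte 4: (08 ^ aa) ^ 74 = a2 ^ 74 = d6
byte 5: (43 ^ 20) ^ 65 = 63 ^ 65 = 06
byte 6: (b3 ^ 21) ^ 20 = 92 ^ 20 = b2
byte 7: (c7 ^ fd) ^ 74 = 3a ^ 74 = 4e
byte 8: (07 ^ c9) ^ 68 = ce ^ 68 = a6
byte 9: (af ^ dd) ^ 65 = 72 ^ 65 = 17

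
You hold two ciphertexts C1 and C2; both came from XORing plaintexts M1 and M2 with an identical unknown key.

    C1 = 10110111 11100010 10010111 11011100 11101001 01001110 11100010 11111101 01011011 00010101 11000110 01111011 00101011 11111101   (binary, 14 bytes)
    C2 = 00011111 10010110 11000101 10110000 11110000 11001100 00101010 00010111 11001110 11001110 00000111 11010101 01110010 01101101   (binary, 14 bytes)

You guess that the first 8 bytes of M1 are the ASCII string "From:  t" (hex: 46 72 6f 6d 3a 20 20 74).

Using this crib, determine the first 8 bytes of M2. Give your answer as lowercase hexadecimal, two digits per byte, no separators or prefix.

ee063d0123a2e89e

First, C1 ⊕ C2 = (M1 ⊕ K) ⊕ (M2 ⊕ K) = M1 ⊕ M2, so the key drops out. Then M2 = (M1 ⊕ M2) ⊕ M1 over the first 8 bytes.
byte 0: (b7 ^ 1f) ^ 46 = a8 ^ 46 = ee
byte 1: (e2 ^ 96) ^ 72 = 74 ^ 72 = 06
byte 2: (97 ^ c5) ^ 6f = 52 ^ 6f = 3d
byte 3: (dc ^ b0) ^ 6d = 6c ^ 6d = 01
byte 4: (e9 ^ f0) ^ 3a = 19 ^ 3a = 23
byte 5: (4e ^ cc) ^ 20 = 82 ^ 20 = a2
byte 6: (e2 ^ 2a) ^ 20 = c8 ^ 20 = e8
byte 7: (fd ^ 17) ^ 74 = ea ^ 74 = 9e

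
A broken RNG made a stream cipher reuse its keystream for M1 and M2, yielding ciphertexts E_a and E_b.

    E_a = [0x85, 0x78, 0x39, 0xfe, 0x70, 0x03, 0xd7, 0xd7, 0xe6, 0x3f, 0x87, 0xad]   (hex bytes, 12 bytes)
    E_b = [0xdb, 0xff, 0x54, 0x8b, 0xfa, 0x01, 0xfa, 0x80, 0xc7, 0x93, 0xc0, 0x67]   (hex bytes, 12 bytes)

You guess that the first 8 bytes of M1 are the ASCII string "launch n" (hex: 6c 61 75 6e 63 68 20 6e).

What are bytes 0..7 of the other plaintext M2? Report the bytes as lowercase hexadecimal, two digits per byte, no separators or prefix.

First, E_a ⊕ E_b = (M1 ⊕ K) ⊕ (M2 ⊕ K) = M1 ⊕ M2, so the key drops out. Then M2 = (M1 ⊕ M2) ⊕ M1 over the first 8 bytes.
byte 0: (85 ^ db) ^ 6c = 5e ^ 6c = 32
byte 1: (78 ^ ff) ^ 61 = 87 ^ 61 = e6
byte 2: (39 ^ 54) ^ 75 = 6d ^ 75 = 18
byte 3: (fe ^ 8b) ^ 6e = 75 ^ 6e = 1b
byte 4: (70 ^ fa) ^ 63 = 8a ^ 63 = e9
byte 5: (03 ^ 01) ^ 68 = 02 ^ 68 = 6a
byte 6: (d7 ^ fa) ^ 20 = 2d ^ 20 = 0d
byte 7: (d7 ^ 80) ^ 6e = 57 ^ 6e = 39

32e6181be96a0d39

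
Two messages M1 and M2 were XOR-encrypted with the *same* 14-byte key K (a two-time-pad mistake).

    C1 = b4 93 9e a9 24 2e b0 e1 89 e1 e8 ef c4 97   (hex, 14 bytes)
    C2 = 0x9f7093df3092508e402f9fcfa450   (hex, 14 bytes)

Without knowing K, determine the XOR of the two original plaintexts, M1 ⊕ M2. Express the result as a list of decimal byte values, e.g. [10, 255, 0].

[43, 227, 13, 118, 20, 188, 224, 111, 201, 206, 119, 32, 96, 199]

C1 ⊕ C2 = (M1 ⊕ K) ⊕ (M2 ⊕ K) = M1 ⊕ M2 — the shared key cancels under XOR.
10110100 XOR 10011111 = 00101011
10010011 XOR 01110000 = 11100011
10011110 XOR 10010011 = 00001101
10101001 XOR 11011111 = 01110110
00100100 XOR 00110000 = 00010100
00101110 XOR 10010010 = 10111100
10110000 XOR 01010000 = 11100000
11100001 XOR 10001110 = 01101111
10001001 XOR 01000000 = 11001001
11100001 XOR 00101111 = 11001110
11101000 XOR 10011111 = 01110111
11101111 XOR 11001111 = 00100000
11000100 XOR 10100100 = 01100000
10010111 XOR 01010000 = 11000111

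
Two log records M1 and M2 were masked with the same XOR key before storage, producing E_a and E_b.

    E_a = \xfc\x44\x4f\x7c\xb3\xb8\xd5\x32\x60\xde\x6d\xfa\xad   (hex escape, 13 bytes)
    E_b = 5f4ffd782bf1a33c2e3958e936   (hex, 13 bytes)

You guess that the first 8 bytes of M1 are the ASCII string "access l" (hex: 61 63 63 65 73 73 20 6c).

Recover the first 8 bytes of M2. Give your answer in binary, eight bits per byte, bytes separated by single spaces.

First, E_a ⊕ E_b = (M1 ⊕ K) ⊕ (M2 ⊕ K) = M1 ⊕ M2, so the key drops out. Then M2 = (M1 ⊕ M2) ⊕ M1 over the first 8 bytes.
byte 0: (fc xor 5f) xor 61 = a3 xor 61 = c2
byte 1: (44 xor 4f) xor 63 = 0b xor 63 = 68
byte 2: (4f xor fd) xor 63 = b2 xor 63 = d1
byte 3: (7c xor 78) xor 65 = 04 xor 65 = 61
byte 4: (b3 xor 2b) xor 73 = 98 xor 73 = eb
byte 5: (b8 xor f1) xor 73 = 49 xor 73 = 3a
byte 6: (d5 xor a3) xor 20 = 76 xor 20 = 56
byte 7: (32 xor 3c) xor 6c = 0e xor 6c = 62

11000010 01101000 11010001 01100001 11101011 00111010 01010110 01100010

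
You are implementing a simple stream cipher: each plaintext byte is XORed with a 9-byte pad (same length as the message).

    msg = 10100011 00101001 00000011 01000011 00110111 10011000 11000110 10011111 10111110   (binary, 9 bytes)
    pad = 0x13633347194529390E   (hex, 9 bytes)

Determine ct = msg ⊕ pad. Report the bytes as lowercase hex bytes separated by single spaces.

b0 4a 30 04 2e dd ef a6 b0

XOR is its own inverse, so applying the key byte-wise gives the result directly.
10100011 XOR 00010011 = 10110000
00101001 XOR 01100011 = 01001010
00000011 XOR 00110011 = 00110000
01000011 XOR 01000111 = 00000100
00110111 XOR 00011001 = 00101110
10011000 XOR 01000101 = 11011101
11000110 XOR 00101001 = 11101111
10011111 XOR 00111001 = 10100110
10111110 XOR 00001110 = 10110000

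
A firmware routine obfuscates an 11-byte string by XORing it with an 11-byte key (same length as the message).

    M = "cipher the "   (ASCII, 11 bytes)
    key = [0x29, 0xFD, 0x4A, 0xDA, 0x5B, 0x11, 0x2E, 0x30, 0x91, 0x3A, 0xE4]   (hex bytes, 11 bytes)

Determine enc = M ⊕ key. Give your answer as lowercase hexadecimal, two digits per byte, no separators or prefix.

63 XOR 29 = 4a
69 XOR fd = 94
70 XOR 4a = 3a
68 XOR da = b2
65 XOR 5b = 3e
72 XOR 11 = 63
20 XOR 2e = 0e
74 XOR 30 = 44
68 XOR 91 = f9
65 XOR 3a = 5f
20 XOR e4 = c4

4a943ab23e630e44f95fc4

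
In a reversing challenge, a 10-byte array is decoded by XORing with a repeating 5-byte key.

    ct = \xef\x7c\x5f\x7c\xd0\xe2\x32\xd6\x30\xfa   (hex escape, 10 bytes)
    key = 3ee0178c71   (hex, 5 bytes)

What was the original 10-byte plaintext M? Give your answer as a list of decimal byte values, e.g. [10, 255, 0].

[209, 156, 72, 240, 161, 220, 210, 193, 188, 139]

The 5-byte key repeats, so the effective keystream is 3e e0 17 8c 71 3e e0 17 8c 71.
byte 0: ef xor 3e = d1
byte 1: 7c xor e0 = 9c
byte 2: 5f xor 17 = 48
byte 3: 7c xor 8c = f0
byte 4: d0 xor 71 = a1
byte 5: e2 xor 3e = dc
byte 6: 32 xor e0 = d2
byte 7: d6 xor 17 = c1
byte 8: 30 xor 8c = bc
byte 9: fa xor 71 = 8b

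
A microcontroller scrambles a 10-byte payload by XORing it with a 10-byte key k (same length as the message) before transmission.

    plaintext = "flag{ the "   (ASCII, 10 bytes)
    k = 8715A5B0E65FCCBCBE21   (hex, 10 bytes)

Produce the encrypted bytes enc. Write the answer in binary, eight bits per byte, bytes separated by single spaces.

01100110 xor 10000111 = 11100001
01101100 xor 00010101 = 01111001
01100001 xor 10100101 = 11000100
01100111 xor 10110000 = 11010111
01111011 xor 11100110 = 10011101
00100000 xor 01011111 = 01111111
01110100 xor 11001100 = 10111000
01101000 xor 10111100 = 11010100
01100101 xor 10111110 = 11011011
00100000 xor 00100001 = 00000001

11100001 01111001 11000100 11010111 10011101 01111111 10111000 11010100 11011011 00000001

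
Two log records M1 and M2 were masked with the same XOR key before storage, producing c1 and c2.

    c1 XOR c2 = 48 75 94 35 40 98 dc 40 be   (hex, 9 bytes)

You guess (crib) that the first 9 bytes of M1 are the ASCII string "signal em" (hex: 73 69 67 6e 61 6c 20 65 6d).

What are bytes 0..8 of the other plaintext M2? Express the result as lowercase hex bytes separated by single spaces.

3b 1c f3 5b 21 f4 fc 25 d3

Since c1 ⊕ c2 = M1 ⊕ M2, XORing with the guessed M1 bytes yields the corresponding M2 bytes: M2 = (c1 ⊕ c2) ⊕ M1.
01001000 XOR 01110011 = 00111011
01110101 XOR 01101001 = 00011100
10010100 XOR 01100111 = 11110011
00110101 XOR 01101110 = 01011011
01000000 XOR 01100001 = 00100001
10011000 XOR 01101100 = 11110100
11011100 XOR 00100000 = 11111100
01000000 XOR 01100101 = 00100101
10111110 XOR 01101101 = 11010011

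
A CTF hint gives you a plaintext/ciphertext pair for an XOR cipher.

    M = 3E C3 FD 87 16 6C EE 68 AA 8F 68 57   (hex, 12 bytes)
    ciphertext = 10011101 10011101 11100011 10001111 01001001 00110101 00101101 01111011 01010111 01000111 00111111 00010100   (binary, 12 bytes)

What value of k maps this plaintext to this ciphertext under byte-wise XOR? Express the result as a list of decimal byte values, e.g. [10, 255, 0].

[163, 94, 30, 8, 95, 89, 195, 19, 253, 200, 87, 67]

Since ciphertext = M ⊕ k, XORing both sides with M gives k = M ⊕ ciphertext.
00111110 xor 10011101 = 10100011
11000011 xor 10011101 = 01011110
11111101 xor 11100011 = 00011110
10000111 xor 10001111 = 00001000
00010110 xor 01001001 = 01011111
01101100 xor 00110101 = 01011001
11101110 xor 00101101 = 11000011
01101000 xor 01111011 = 00010011
10101010 xor 01010111 = 11111101
10001111 xor 01000111 = 11001000
01101000 xor 00111111 = 01010111
01010111 xor 00010100 = 01000011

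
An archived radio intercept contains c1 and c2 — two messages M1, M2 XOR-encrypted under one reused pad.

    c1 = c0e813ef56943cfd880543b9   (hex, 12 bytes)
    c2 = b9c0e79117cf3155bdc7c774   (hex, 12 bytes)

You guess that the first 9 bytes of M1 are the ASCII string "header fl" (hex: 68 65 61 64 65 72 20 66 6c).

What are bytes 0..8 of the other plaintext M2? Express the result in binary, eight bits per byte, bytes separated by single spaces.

00010001 01001101 10010101 00011010 00100100 00101001 00101101 11001110 01011001

First, c1 ⊕ c2 = (M1 ⊕ K) ⊕ (M2 ⊕ K) = M1 ⊕ M2, so the key drops out. Then M2 = (M1 ⊕ M2) ⊕ M1 over the first 9 bytes.
byte 0: (c0 ⊕ b9) ⊕ 68 = 79 ⊕ 68 = 11
byte 1: (e8 ⊕ c0) ⊕ 65 = 28 ⊕ 65 = 4d
byte 2: (13 ⊕ e7) ⊕ 61 = f4 ⊕ 61 = 95
byte 3: (ef ⊕ 91) ⊕ 64 = 7e ⊕ 64 = 1a
byte 4: (56 ⊕ 17) ⊕ 65 = 41 ⊕ 65 = 24
byte 5: (94 ⊕ cf) ⊕ 72 = 5b ⊕ 72 = 29
byte 6: (3c ⊕ 31) ⊕ 20 = 0d ⊕ 20 = 2d
byte 7: (fd ⊕ 55) ⊕ 66 = a8 ⊕ 66 = ce
byte 8: (88 ⊕ bd) ⊕ 6c = 35 ⊕ 6c = 59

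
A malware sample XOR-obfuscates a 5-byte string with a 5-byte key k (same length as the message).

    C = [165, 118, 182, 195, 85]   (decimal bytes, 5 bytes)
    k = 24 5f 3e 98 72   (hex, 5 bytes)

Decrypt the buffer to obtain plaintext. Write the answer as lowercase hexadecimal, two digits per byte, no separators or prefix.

8129885b27

XOR is its own inverse, so applying the key byte-wise gives the result directly.
byte 0: a5 XOR 24 = 81
byte 1: 76 XOR 5f = 29
byte 2: b6 XOR 3e = 88
byte 3: c3 XOR 98 = 5b
byte 4: 55 XOR 72 = 27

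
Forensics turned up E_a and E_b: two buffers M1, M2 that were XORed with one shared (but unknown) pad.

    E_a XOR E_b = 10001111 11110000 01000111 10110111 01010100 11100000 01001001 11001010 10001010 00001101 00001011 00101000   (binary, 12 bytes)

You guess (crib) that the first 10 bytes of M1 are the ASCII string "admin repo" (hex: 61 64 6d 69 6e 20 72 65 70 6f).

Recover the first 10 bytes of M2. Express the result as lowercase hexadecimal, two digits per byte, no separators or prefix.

Since E_a ⊕ E_b = M1 ⊕ M2, XORing with the guessed M1 bytes yields the corresponding M2 bytes: M2 = (E_a ⊕ E_b) ⊕ M1.
byte 0: 8f xor 61 = ee
byte 1: f0 xor 64 = 94
byte 2: 47 xor 6d = 2a
byte 3: b7 xor 69 = de
byte 4: 54 xor 6e = 3a
byte 5: e0 xor 20 = c0
byte 6: 49 xor 72 = 3b
byte 7: ca xor 65 = af
byte 8: 8a xor 70 = fa
byte 9: 0d xor 6f = 62

ee942ade3ac03baffa62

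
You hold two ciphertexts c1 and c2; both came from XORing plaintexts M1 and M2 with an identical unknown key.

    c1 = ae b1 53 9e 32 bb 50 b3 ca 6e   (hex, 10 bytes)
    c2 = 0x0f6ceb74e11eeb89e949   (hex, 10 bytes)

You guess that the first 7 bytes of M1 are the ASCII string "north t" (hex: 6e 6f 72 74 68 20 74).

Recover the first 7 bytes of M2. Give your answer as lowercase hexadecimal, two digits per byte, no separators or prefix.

cfb2ca9ebb85cf

First, c1 ⊕ c2 = (M1 ⊕ K) ⊕ (M2 ⊕ K) = M1 ⊕ M2, so the key drops out. Then M2 = (M1 ⊕ M2) ⊕ M1 over the first 7 bytes.
byte 0: (ae ^ 0f) ^ 6e = a1 ^ 6e = cf
byte 1: (b1 ^ 6c) ^ 6f = dd ^ 6f = b2
byte 2: (53 ^ eb) ^ 72 = b8 ^ 72 = ca
byte 3: (9e ^ 74) ^ 74 = ea ^ 74 = 9e
byte 4: (32 ^ e1) ^ 68 = d3 ^ 68 = bb
byte 5: (bb ^ 1e) ^ 20 = a5 ^ 20 = 85
byte 6: (50 ^ eb) ^ 74 = bb ^ 74 = cf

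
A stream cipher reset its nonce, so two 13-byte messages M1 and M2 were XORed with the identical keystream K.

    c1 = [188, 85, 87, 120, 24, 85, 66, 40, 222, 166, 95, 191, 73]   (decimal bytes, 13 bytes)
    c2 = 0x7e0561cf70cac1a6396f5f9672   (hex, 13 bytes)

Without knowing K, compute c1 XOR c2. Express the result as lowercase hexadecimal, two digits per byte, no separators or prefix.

c1 ⊕ c2 = (M1 ⊕ K) ⊕ (M2 ⊕ K) = M1 ⊕ M2 — the shared key cancels under XOR.
bc XOR 7e = c2
55 XOR 05 = 50
57 XOR 61 = 36
78 XOR cf = b7
18 XOR 70 = 68
55 XOR ca = 9f
42 XOR c1 = 83
28 XOR a6 = 8e
de XOR 39 = e7
a6 XOR 6f = c9
5f XOR 5f = 00
bf XOR 96 = 29
49 XOR 72 = 3b

c25036b7689f838ee7c900293b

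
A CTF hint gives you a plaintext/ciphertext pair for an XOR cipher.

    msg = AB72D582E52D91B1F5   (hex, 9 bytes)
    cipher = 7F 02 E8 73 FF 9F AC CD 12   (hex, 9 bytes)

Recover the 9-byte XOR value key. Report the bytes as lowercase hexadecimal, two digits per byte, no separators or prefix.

Since cipher = msg ⊕ key, XORing both sides with msg gives key = msg ⊕ cipher.
byte 0: ab XOR 7f = d4
byte 1: 72 XOR 02 = 70
byte 2: d5 XOR e8 = 3d
byte 3: 82 XOR 73 = f1
byte 4: e5 XOR ff = 1a
byte 5: 2d XOR 9f = b2
byte 6: 91 XOR ac = 3d
byte 7: b1 XOR cd = 7c
byte 8: f5 XOR 12 = e7

d4703df11ab23d7ce7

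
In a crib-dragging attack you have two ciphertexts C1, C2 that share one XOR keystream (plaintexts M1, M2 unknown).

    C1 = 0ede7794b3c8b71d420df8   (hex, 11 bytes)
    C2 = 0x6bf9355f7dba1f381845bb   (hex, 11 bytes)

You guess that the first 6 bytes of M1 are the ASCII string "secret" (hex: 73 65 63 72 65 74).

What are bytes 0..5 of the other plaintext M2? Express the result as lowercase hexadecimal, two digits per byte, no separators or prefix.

164221b9ab06

First, C1 ⊕ C2 = (M1 ⊕ K) ⊕ (M2 ⊕ K) = M1 ⊕ M2, so the key drops out. Then M2 = (M1 ⊕ M2) ⊕ M1 over the first 6 bytes.
byte 0: (0e xor 6b) xor 73 = 65 xor 73 = 16
byte 1: (de xor f9) xor 65 = 27 xor 65 = 42
byte 2: (77 xor 35) xor 63 = 42 xor 63 = 21
byte 3: (94 xor 5f) xor 72 = cb xor 72 = b9
byte 4: (b3 xor 7d) xor 65 = ce xor 65 = ab
byte 5: (c8 xor ba) xor 74 = 72 xor 74 = 06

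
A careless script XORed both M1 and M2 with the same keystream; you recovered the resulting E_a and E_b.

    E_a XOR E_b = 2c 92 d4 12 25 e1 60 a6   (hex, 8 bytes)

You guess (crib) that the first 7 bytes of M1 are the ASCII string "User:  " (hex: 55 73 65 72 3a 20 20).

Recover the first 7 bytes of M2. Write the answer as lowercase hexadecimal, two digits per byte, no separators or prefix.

79e1b1601fc140

Since E_a ⊕ E_b = M1 ⊕ M2, XORing with the guessed M1 bytes yields the corresponding M2 bytes: M2 = (E_a ⊕ E_b) ⊕ M1.
byte 0: 2c XOR 55 = 79
byte 1: 92 XOR 73 = e1
byte 2: d4 XOR 65 = b1
byte 3: 12 XOR 72 = 60
byte 4: 25 XOR 3a = 1f
byte 5: e1 XOR 20 = c1
byte 6: 60 XOR 20 = 40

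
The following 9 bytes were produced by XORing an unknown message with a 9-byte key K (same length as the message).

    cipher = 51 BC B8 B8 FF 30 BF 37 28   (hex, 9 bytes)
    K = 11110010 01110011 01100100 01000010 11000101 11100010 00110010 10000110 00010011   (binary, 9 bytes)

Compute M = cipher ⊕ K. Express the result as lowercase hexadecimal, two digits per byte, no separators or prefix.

byte 0: 01010001 ⊕ 11110010 = 10100011
byte 1: 10111100 ⊕ 01110011 = 11001111
byte 2: 10111000 ⊕ 01100100 = 11011100
byte 3: 10111000 ⊕ 01000010 = 11111010
byte 4: 11111111 ⊕ 11000101 = 00111010
byte 5: 00110000 ⊕ 11100010 = 11010010
byte 6: 10111111 ⊕ 00110010 = 10001101
byte 7: 00110111 ⊕ 10000110 = 10110001
byte 8: 00101000 ⊕ 00010011 = 00111011

a3cfdcfa3ad28db13b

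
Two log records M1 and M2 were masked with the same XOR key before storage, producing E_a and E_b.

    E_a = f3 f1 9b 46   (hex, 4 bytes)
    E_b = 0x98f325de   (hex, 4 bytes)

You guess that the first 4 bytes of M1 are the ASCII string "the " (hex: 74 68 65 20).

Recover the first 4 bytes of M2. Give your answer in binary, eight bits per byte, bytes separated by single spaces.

First, E_a ⊕ E_b = (M1 ⊕ K) ⊕ (M2 ⊕ K) = M1 ⊕ M2, so the key drops out. Then M2 = (M1 ⊕ M2) ⊕ M1 over the first 4 bytes.
byte 0: (f3 XOR 98) XOR 74 = 6b XOR 74 = 1f
byte 1: (f1 XOR f3) XOR 68 = 02 XOR 68 = 6a
byte 2: (9b XOR 25) XOR 65 = be XOR 65 = db
byte 3: (46 XOR de) XOR 20 = 98 XOR 20 = b8

00011111 01101010 11011011 10111000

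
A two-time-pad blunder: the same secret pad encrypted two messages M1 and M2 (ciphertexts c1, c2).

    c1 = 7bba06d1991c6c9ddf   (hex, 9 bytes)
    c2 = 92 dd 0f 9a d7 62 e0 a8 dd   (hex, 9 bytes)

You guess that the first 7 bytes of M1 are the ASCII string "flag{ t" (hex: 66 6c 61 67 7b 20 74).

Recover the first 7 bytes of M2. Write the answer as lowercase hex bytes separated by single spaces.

First, c1 ⊕ c2 = (M1 ⊕ K) ⊕ (M2 ⊕ K) = M1 ⊕ M2, so the key drops out. Then M2 = (M1 ⊕ M2) ⊕ M1 over the first 7 bytes.
byte 0: (7b ⊕ 92) ⊕ 66 = e9 ⊕ 66 = 8f
byte 1: (ba ⊕ dd) ⊕ 6c = 67 ⊕ 6c = 0b
byte 2: (06 ⊕ 0f) ⊕ 61 = 09 ⊕ 61 = 68
byte 3: (d1 ⊕ 9a) ⊕ 67 = 4b ⊕ 67 = 2c
byte 4: (99 ⊕ d7) ⊕ 7b = 4e ⊕ 7b = 35
byte 5: (1c ⊕ 62) ⊕ 20 = 7e ⊕ 20 = 5e
byte 6: (6c ⊕ e0) ⊕ 74 = 8c ⊕ 74 = f8

8f 0b 68 2c 35 5e f8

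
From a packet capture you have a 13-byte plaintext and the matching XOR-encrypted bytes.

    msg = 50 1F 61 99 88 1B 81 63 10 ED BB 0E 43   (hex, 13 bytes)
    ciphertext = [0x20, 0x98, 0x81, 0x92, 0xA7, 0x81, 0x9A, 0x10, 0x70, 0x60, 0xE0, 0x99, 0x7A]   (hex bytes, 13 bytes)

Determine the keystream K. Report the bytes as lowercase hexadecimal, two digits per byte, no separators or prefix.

7087e00b2f9a1b73608d5b9739

Since ciphertext = msg ⊕ K, XORing both sides with msg gives K = msg ⊕ ciphertext.
50 ⊕ 20 = 70
1f ⊕ 98 = 87
61 ⊕ 81 = e0
99 ⊕ 92 = 0b
88 ⊕ a7 = 2f
1b ⊕ 81 = 9a
81 ⊕ 9a = 1b
63 ⊕ 10 = 73
10 ⊕ 70 = 60
ed ⊕ 60 = 8d
bb ⊕ e0 = 5b
0e ⊕ 99 = 97
43 ⊕ 7a = 39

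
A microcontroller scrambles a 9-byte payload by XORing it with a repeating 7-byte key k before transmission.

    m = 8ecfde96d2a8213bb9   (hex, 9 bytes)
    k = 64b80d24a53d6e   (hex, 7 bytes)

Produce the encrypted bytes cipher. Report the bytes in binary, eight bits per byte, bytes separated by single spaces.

The 7-byte key repeats, so the effective keystream is 64 b8 0d 24 a5 3d 6e 64 b8.
byte 0: 8e ⊕ 64 = ea
byte 1: cf ⊕ b8 = 77
byte 2: de ⊕ 0d = d3
byte 3: 96 ⊕ 24 = b2
byte 4: d2 ⊕ a5 = 77
byte 5: a8 ⊕ 3d = 95
byte 6: 21 ⊕ 6e = 4f
byte 7: 3b ⊕ 64 = 5f
byte 8: b9 ⊕ b8 = 01

11101010 01110111 11010011 10110010 01110111 10010101 01001111 01011111 00000001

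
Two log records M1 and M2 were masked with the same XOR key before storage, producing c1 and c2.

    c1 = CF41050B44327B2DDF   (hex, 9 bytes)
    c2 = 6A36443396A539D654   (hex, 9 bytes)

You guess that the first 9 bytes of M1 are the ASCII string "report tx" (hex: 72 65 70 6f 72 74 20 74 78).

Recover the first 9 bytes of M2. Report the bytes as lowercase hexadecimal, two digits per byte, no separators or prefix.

d7123157a0e3628ff3

First, c1 ⊕ c2 = (M1 ⊕ K) ⊕ (M2 ⊕ K) = M1 ⊕ M2, so the key drops out. Then M2 = (M1 ⊕ M2) ⊕ M1 over the first 9 bytes.
byte 0: (cf xor 6a) xor 72 = a5 xor 72 = d7
byte 1: (41 xor 36) xor 65 = 77 xor 65 = 12
byte 2: (05 xor 44) xor 70 = 41 xor 70 = 31
byte 3: (0b xor 33) xor 6f = 38 xor 6f = 57
byte 4: (44 xor 96) xor 72 = d2 xor 72 = a0
byte 5: (32 xor a5) xor 74 = 97 xor 74 = e3
byte 6: (7b xor 39) xor 20 = 42 xor 20 = 62
byte 7: (2d xor d6) xor 74 = fb xor 74 = 8f
byte 8: (df xor 54) xor 78 = 8b xor 78 = f3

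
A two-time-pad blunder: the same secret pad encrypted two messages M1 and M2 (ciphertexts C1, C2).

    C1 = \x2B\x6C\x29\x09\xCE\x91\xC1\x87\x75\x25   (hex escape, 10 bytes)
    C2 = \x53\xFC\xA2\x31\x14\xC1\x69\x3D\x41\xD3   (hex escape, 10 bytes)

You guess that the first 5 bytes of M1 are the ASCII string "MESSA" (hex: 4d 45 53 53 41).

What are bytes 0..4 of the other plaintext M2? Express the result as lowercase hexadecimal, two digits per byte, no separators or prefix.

First, C1 ⊕ C2 = (M1 ⊕ K) ⊕ (M2 ⊕ K) = M1 ⊕ M2, so the key drops out. Then M2 = (M1 ⊕ M2) ⊕ M1 over the first 5 bytes.
byte 0: (2b XOR 53) XOR 4d = 78 XOR 4d = 35
byte 1: (6c XOR fc) XOR 45 = 90 XOR 45 = d5
byte 2: (29 XOR a2) XOR 53 = 8b XOR 53 = d8
byte 3: (09 XOR 31) XOR 53 = 38 XOR 53 = 6b
byte 4: (ce XOR 14) XOR 41 = da XOR 41 = 9b

35d5d86b9b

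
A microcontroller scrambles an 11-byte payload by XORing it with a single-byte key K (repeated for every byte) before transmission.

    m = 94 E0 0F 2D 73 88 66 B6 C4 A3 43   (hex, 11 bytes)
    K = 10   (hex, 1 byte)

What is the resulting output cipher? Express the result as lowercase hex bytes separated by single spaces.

84 f0 1f 3d 63 98 76 a6 d4 b3 53

The 1-byte key repeats, so the effective keystream is 10 10 10 10 10 10 10 10 10 10 10.
byte 0: 10010100 xor 00010000 = 10000100
byte 1: 11100000 xor 00010000 = 11110000
byte 2: 00001111 xor 00010000 = 00011111
byte 3: 00101101 xor 00010000 = 00111101
byte 4: 01110011 xor 00010000 = 01100011
byte 5: 10001000 xor 00010000 = 10011000
byte 6: 01100110 xor 00010000 = 01110110
byte 7: 10110110 xor 00010000 = 10100110
byte 8: 11000100 xor 00010000 = 11010100
byte 9: 10100011 xor 00010000 = 10110011
byte 10: 01000011 xor 00010000 = 01010011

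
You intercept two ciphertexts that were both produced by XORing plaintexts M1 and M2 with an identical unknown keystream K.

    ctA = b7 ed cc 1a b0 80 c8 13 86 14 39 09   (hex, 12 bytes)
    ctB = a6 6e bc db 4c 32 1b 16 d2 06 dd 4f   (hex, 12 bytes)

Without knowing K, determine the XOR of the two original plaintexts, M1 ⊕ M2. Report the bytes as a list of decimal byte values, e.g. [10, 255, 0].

[17, 131, 112, 193, 252, 178, 211, 5, 84, 18, 228, 70]

ctA ⊕ ctB = (M1 ⊕ K) ⊕ (M2 ⊕ K) = M1 ⊕ M2 — the shared key cancels under XOR.
byte 0: b7 XOR a6 = 11
byte 1: ed XOR 6e = 83
byte 2: cc XOR bc = 70
byte 3: 1a XOR db = c1
byte 4: b0 XOR 4c = fc
byte 5: 80 XOR 32 = b2
byte 6: c8 XOR 1b = d3
byte 7: 13 XOR 16 = 05
byte 8: 86 XOR d2 = 54
byte 9: 14 XOR 06 = 12
byte 10: 39 XOR dd = e4
byte 11: 09 XOR 4f = 46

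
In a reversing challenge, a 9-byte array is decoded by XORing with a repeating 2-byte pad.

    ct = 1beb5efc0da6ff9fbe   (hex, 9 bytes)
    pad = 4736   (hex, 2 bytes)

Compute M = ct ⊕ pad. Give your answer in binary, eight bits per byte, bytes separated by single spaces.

01011100 11011101 00011001 11001010 01001010 10010000 10111000 10101001 11111001

The 2-byte key repeats, so the effective keystream is 47 36 47 36 47 36 47 36 47.
byte 0: 1b ⊕ 47 = 5c
byte 1: eb ⊕ 36 = dd
byte 2: 5e ⊕ 47 = 19
byte 3: fc ⊕ 36 = ca
byte 4: 0d ⊕ 47 = 4a
byte 5: a6 ⊕ 36 = 90
byte 6: ff ⊕ 47 = b8
byte 7: 9f ⊕ 36 = a9
byte 8: be ⊕ 47 = f9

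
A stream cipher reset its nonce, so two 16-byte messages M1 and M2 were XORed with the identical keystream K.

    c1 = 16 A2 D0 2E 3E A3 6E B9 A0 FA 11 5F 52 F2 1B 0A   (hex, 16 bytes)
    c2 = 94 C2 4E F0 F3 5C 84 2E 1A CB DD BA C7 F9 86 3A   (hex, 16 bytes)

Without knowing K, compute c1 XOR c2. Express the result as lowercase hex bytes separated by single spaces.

c1 ⊕ c2 = (M1 ⊕ K) ⊕ (M2 ⊕ K) = M1 ⊕ M2 — the shared key cancels under XOR.
 22 XOR 148 = 130
162 XOR 194 =  96
208 XOR  78 = 158
 46 XOR 240 = 222
 62 XOR 243 = 205
163 XOR  92 = 255
110 XOR 132 = 234
185 XOR  46 = 151
160 XOR  26 = 186
250 XOR 203 =  49
 17 XOR 221 = 204
 95 XOR 186 = 229
 82 XOR 199 = 149
242 XOR 249 =  11
 27 XOR 134 = 157
 10 XOR  58 =  48

82 60 9e de cd ff ea 97 ba 31 cc e5 95 0b 9d 30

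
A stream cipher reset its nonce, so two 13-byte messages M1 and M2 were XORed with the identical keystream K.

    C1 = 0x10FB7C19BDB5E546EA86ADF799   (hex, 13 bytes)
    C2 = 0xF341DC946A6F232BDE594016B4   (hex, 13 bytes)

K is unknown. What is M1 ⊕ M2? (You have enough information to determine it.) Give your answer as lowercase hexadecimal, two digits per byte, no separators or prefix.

C1 ⊕ C2 = (M1 ⊕ K) ⊕ (M2 ⊕ K) = M1 ⊕ M2 — the shared key cancels under XOR.
00010000 XOR 11110011 = 11100011
11111011 XOR 01000001 = 10111010
01111100 XOR 11011100 = 10100000
00011001 XOR 10010100 = 10001101
10111101 XOR 01101010 = 11010111
10110101 XOR 01101111 = 11011010
11100101 XOR 00100011 = 11000110
01000110 XOR 00101011 = 01101101
11101010 XOR 11011110 = 00110100
10000110 XOR 01011001 = 11011111
10101101 XOR 01000000 = 11101101
11110111 XOR 00010110 = 11100001
10011001 XOR 10110100 = 00101101

e3baa08dd7dac66d34dfede12d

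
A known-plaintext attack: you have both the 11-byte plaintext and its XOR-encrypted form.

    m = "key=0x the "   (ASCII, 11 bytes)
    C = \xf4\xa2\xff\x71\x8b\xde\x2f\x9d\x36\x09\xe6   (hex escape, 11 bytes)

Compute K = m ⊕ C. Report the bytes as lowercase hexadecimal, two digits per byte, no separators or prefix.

9fc7864cbba60fe95e6cc6

Since C = m ⊕ K, XORing both sides with m gives K = m ⊕ C.
byte 0: 6b XOR f4 = 9f
byte 1: 65 XOR a2 = c7
byte 2: 79 XOR ff = 86
byte 3: 3d XOR 71 = 4c
byte 4: 30 XOR 8b = bb
byte 5: 78 XOR de = a6
byte 6: 20 XOR 2f = 0f
byte 7: 74 XOR 9d = e9
byte 8: 68 XOR 36 = 5e
byte 9: 65 XOR 09 = 6c
byte 10: 20 XOR e6 = c6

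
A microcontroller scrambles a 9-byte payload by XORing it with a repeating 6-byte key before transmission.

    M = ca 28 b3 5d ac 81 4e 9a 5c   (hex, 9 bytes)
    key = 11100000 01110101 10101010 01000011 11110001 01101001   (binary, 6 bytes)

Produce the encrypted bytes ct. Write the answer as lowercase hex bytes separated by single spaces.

2a 5d 19 1e 5d e8 ae ef f6

The 6-byte key repeats, so the effective keystream is e0 75 aa 43 f1 69 e0 75 aa.
byte 0: ca xor e0 = 2a
byte 1: 28 xor 75 = 5d
byte 2: b3 xor aa = 19
byte 3: 5d xor 43 = 1e
byte 4: ac xor f1 = 5d
byte 5: 81 xor 69 = e8
byte 6: 4e xor e0 = ae
byte 7: 9a xor 75 = ef
byte 8: 5c xor aa = f6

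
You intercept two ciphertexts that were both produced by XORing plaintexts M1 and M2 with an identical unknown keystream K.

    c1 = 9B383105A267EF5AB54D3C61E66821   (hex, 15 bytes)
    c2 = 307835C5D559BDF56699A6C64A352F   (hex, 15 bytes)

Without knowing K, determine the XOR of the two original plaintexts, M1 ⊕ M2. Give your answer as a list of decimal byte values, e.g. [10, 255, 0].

[171, 64, 4, 192, 119, 62, 82, 175, 211, 212, 154, 167, 172, 93, 14]

c1 ⊕ c2 = (M1 ⊕ K) ⊕ (M2 ⊕ K) = M1 ⊕ M2 — the shared key cancels under XOR.
155 xor  48 = 171
 56 xor 120 =  64
 49 xor  53 =   4
  5 xor 197 = 192
162 xor 213 = 119
103 xor  89 =  62
239 xor 189 =  82
 90 xor 245 = 175
181 xor 102 = 211
 77 xor 153 = 212
 60 xor 166 = 154
 97 xor 198 = 167
230 xor  74 = 172
104 xor  53 =  93
 33 xor  47 =  14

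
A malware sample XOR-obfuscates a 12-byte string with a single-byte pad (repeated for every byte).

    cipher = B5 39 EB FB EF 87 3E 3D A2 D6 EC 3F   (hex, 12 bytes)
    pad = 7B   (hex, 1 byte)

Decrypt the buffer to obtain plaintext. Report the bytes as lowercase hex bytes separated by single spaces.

The 1-byte key repeats, so the effective keystream is 7b 7b 7b 7b 7b 7b 7b 7b 7b 7b 7b 7b.
byte 0: 10110101 xor 01111011 = 11001110
byte 1: 00111001 xor 01111011 = 01000010
byte 2: 11101011 xor 01111011 = 10010000
byte 3: 11111011 xor 01111011 = 10000000
byte 4: 11101111 xor 01111011 = 10010100
byte 5: 10000111 xor 01111011 = 11111100
byte 6: 00111110 xor 01111011 = 01000101
byte 7: 00111101 xor 01111011 = 01000110
byte 8: 10100010 xor 01111011 = 11011001
byte 9: 11010110 xor 01111011 = 10101101
byte 10: 11101100 xor 01111011 = 10010111
byte 11: 00111111 xor 01111011 = 01000100

ce 42 90 80 94 fc 45 46 d9 ad 97 44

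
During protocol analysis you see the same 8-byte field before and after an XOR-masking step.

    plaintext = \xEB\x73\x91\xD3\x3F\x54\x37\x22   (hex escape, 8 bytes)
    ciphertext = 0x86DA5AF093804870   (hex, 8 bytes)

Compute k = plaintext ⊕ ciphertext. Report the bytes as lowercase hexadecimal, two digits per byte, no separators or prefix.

Since ciphertext = plaintext ⊕ k, XORing both sides with plaintext gives k = plaintext ⊕ ciphertext.
byte 0: 11101011 XOR 10000110 = 01101101
byte 1: 01110011 XOR 11011010 = 10101001
byte 2: 10010001 XOR 01011010 = 11001011
byte 3: 11010011 XOR 11110000 = 00100011
byte 4: 00111111 XOR 10010011 = 10101100
byte 5: 01010100 XOR 10000000 = 11010100
byte 6: 00110111 XOR 01001000 = 01111111
byte 7: 00100010 XOR 01110000 = 01010010

6da9cb23acd47f52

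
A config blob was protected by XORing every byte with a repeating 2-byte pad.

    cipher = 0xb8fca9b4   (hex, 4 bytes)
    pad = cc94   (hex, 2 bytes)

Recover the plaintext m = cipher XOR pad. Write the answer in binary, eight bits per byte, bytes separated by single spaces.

01110100 01101000 01100101 00100000

The 2-byte key repeats, so the effective keystream is cc 94 cc 94.
byte 0: b8 XOR cc = 74
byte 1: fc XOR 94 = 68
byte 2: a9 XOR cc = 65
byte 3: b4 XOR 94 = 20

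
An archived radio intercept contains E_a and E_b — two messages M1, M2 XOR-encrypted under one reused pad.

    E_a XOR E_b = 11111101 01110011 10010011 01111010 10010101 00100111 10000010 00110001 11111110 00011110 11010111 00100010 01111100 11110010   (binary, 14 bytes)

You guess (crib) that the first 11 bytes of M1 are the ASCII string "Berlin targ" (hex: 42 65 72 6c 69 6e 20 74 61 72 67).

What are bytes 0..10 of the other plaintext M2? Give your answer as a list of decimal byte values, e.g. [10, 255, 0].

[191, 22, 225, 22, 252, 73, 162, 69, 159, 108, 176]

Since E_a ⊕ E_b = M1 ⊕ M2, XORing with the guessed M1 bytes yields the corresponding M2 bytes: M2 = (E_a ⊕ E_b) ⊕ M1.
fd xor 42 = bf
73 xor 65 = 16
93 xor 72 = e1
7a xor 6c = 16
95 xor 69 = fc
27 xor 6e = 49
82 xor 20 = a2
31 xor 74 = 45
fe xor 61 = 9f
1e xor 72 = 6c
d7 xor 67 = b0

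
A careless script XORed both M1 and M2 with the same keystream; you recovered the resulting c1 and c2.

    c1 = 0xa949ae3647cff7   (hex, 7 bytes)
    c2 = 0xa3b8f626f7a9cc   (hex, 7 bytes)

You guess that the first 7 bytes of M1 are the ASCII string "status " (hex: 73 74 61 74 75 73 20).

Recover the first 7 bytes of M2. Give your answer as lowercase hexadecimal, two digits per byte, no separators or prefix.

First, c1 ⊕ c2 = (M1 ⊕ K) ⊕ (M2 ⊕ K) = M1 ⊕ M2, so the key drops out. Then M2 = (M1 ⊕ M2) ⊕ M1 over the first 7 bytes.
byte 0: (a9 ⊕ a3) ⊕ 73 = 0a ⊕ 73 = 79
byte 1: (49 ⊕ b8) ⊕ 74 = f1 ⊕ 74 = 85
byte 2: (ae ⊕ f6) ⊕ 61 = 58 ⊕ 61 = 39
byte 3: (36 ⊕ 26) ⊕ 74 = 10 ⊕ 74 = 64
byte 4: (47 ⊕ f7) ⊕ 75 = b0 ⊕ 75 = c5
byte 5: (cf ⊕ a9) ⊕ 73 = 66 ⊕ 73 = 15
byte 6: (f7 ⊕ cc) ⊕ 20 = 3b ⊕ 20 = 1b

79853964c5151b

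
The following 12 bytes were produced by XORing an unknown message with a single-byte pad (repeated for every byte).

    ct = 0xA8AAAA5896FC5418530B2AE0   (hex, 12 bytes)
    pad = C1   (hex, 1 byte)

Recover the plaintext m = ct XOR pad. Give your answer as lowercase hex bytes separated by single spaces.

69 6b 6b 99 57 3d 95 d9 92 ca eb 21

The 1-byte key repeats, so the effective keystream is c1 c1 c1 c1 c1 c1 c1 c1 c1 c1 c1 c1.
byte 0: a8 xor c1 = 69
byte 1: aa xor c1 = 6b
byte 2: aa xor c1 = 6b
byte 3: 58 xor c1 = 99
byte 4: 96 xor c1 = 57
byte 5: fc xor c1 = 3d
byte 6: 54 xor c1 = 95
byte 7: 18 xor c1 = d9
byte 8: 53 xor c1 = 92
byte 9: 0b xor c1 = ca
byte 10: 2a xor c1 = eb
byte 11: e0 xor c1 = 21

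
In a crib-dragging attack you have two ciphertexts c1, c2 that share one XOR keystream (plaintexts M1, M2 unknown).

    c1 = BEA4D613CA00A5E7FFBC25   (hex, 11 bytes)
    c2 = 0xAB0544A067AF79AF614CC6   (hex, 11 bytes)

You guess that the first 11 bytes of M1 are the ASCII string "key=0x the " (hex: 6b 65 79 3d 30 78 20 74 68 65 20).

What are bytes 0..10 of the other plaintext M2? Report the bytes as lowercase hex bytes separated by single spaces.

7e c4 eb 8e 9d d7 fc 3c f6 95 c3

First, c1 ⊕ c2 = (M1 ⊕ K) ⊕ (M2 ⊕ K) = M1 ⊕ M2, so the key drops out. Then M2 = (M1 ⊕ M2) ⊕ M1 over the first 11 bytes.
byte 0: (be ⊕ ab) ⊕ 6b = 15 ⊕ 6b = 7e
byte 1: (a4 ⊕ 05) ⊕ 65 = a1 ⊕ 65 = c4
byte 2: (d6 ⊕ 44) ⊕ 79 = 92 ⊕ 79 = eb
byte 3: (13 ⊕ a0) ⊕ 3d = b3 ⊕ 3d = 8e
byte 4: (ca ⊕ 67) ⊕ 30 = ad ⊕ 30 = 9d
byte 5: (00 ⊕ af) ⊕ 78 = af ⊕ 78 = d7
byte 6: (a5 ⊕ 79) ⊕ 20 = dc ⊕ 20 = fc
byte 7: (e7 ⊕ af) ⊕ 74 = 48 ⊕ 74 = 3c
byte 8: (ff ⊕ 61) ⊕ 68 = 9e ⊕ 68 = f6
byte 9: (bc ⊕ 4c) ⊕ 65 = f0 ⊕ 65 = 95
byte 10: (25 ⊕ c6) ⊕ 20 = e3 ⊕ 20 = c3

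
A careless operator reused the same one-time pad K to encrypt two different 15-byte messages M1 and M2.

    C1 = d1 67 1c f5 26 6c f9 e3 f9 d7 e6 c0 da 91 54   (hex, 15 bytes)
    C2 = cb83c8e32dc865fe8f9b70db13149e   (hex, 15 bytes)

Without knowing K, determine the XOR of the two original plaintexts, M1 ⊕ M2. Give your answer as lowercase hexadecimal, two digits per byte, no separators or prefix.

C1 ⊕ C2 = (M1 ⊕ K) ⊕ (M2 ⊕ K) = M1 ⊕ M2 — the shared key cancels under XOR.
byte 0: d1 xor cb = 1a
byte 1: 67 xor 83 = e4
byte 2: 1c xor c8 = d4
byte 3: f5 xor e3 = 16
byte 4: 26 xor 2d = 0b
byte 5: 6c xor c8 = a4
byte 6: f9 xor 65 = 9c
byte 7: e3 xor fe = 1d
byte 8: f9 xor 8f = 76
byte 9: d7 xor 9b = 4c
byte 10: e6 xor 70 = 96
byte 11: c0 xor db = 1b
byte 12: da xor 13 = c9
byte 13: 91 xor 14 = 85
byte 14: 54 xor 9e = ca

1ae4d4160ba49c1d764c961bc985ca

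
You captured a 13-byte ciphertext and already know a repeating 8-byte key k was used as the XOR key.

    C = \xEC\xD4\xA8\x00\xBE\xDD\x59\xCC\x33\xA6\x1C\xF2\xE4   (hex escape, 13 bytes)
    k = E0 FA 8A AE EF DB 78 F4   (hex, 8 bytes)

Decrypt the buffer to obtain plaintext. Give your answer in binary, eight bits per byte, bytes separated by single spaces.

00001100 00101110 00100010 10101110 01010001 00000110 00100001 00111000 11010011 01011100 10010110 01011100 00001011

The 8-byte key repeats, so the effective keystream is e0 fa 8a ae ef db 78 f4 e0 fa 8a ae ef.
byte 0: ec ⊕ e0 = 0c
byte 1: d4 ⊕ fa = 2e
byte 2: a8 ⊕ 8a = 22
byte 3: 00 ⊕ ae = ae
byte 4: be ⊕ ef = 51
byte 5: dd ⊕ db = 06
byte 6: 59 ⊕ 78 = 21
byte 7: cc ⊕ f4 = 38
byte 8: 33 ⊕ e0 = d3
byte 9: a6 ⊕ fa = 5c
byte 10: 1c ⊕ 8a = 96
byte 11: f2 ⊕ ae = 5c
byte 12: e4 ⊕ ef = 0b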